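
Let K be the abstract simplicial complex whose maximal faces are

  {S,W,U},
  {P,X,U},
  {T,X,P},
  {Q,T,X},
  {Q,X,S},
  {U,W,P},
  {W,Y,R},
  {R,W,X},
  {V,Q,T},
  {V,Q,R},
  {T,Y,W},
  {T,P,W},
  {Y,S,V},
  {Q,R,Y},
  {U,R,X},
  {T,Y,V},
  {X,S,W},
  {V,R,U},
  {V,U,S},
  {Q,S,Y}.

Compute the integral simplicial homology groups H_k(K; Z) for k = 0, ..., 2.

H_0 = Z,  H_1 = Z ⊕ Z/2,  H_2 = 0.

Order the vertices as P < Q < R < S < T < U < V < W < X < Y. Listing each simplex with vertices in this order, K has dimension 2 with simplices:

  0-simplices (10): P, Q, R, S, T, U, V, W, X, Y
  1-simplices (30): PT, PU, PW, PX, QR, QS, QT, QV, QX, QY, RU, RV, RW, RX, RY, SU, SV, SW, SX, SY, TV, TW, TX, TY, UV, UW, UX, VY, WX, WY
  2-simplices (20): PTW, PTX, PUW, PUX, QRV, QRY, QSX, QSY, QTV, QTX, RUV, RUX, RWX, RWY, SUV, SUW, SVY, SWX, TVY, TWY

Hence C_0 ≅ Z^10, C_1 ≅ Z^30, C_2 ≅ Z^20.

∂_1: C_1 → C_0 sends each edge [p,q] (with p < q) to q − p. For instance
  ∂SY = Y − S.
As a 10×30 matrix over Z this has rank 9, with invariant factors (1,1,1,1,1,1,1,1,1).

Boundary ∂_2: C_2 → C_1 sends each 2-simplex [p,q,r] to [q,r] − [p,r] + [p,q]. For instance
  ∂RWX = WX − RX + RW,
  ∂QTX = TX − QX + QT.
The resulting 30×20 matrix has rank 20, and its Smith normal form has invariant factors (1,1,1,1,1,1,1,1,1,1,1,1,1,1,1,1,1,1,1,2).

From H_k ≅ ker(∂_k) / im(∂_{k+1}) we obtain:

  H_0: rank C_0 − rank ∂_1 = 10 − 9 = 1, and the invariant factors of ∂_1 are all 1, so H_0 ≅ Z.
  H_1: rank ker ∂_1 − rank ∂_2 = (30 − 9) − 20 = 1, and ∂_2 has invariant factor 2 > 1, so H_1 ≅ Z ⊕ Z/2.
  H_2: rank ker ∂_2 − rank ∂_3 = (20 − 20) − 0 = 0, and there is no ∂_3, so H_2 ≅ 0.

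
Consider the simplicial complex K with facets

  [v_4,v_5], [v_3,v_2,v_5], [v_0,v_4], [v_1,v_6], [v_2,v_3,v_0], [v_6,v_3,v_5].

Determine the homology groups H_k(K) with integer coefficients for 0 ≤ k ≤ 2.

H_0 = Z,  H_1 = Z,  H_2 = 0.

K has 7 vertices, 10 edges, 3 triangles.
rank ∂_0 = 0, rank ∂_1 = 6 ⇒ b_0 = 7 − 0 − 6 = 1; all invariant factors of ∂_1 are 1 so no torsion. So H_0 = Z.
rank ∂_1 = 6, rank ∂_2 = 3 ⇒ b_1 = 10 − 6 − 3 = 1; all invariant factors of ∂_2 are 1 so no torsion. So H_1 = Z.
rank ∂_2 = 3, rank ∂_3 = 0 ⇒ b_2 = 3 − 3 − 0 = 0. So H_2 = 0.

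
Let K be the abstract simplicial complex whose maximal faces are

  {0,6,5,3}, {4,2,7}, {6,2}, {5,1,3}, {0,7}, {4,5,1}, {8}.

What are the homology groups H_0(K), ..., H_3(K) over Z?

Fix the vertex order 0 < 1 < 2 < 3 < 4 < 5 < 6 < 7 < 8 and write every simplex with vertices in increasing order. Then dim K = 3 and the simplices of K are:

  0-simplices (9): [0], [1], [2], [3], [4], [5], [6], [7], [8]
  1-simplices (15): [0,3], [0,5], [0,6], [0,7], [1,3], [1,4], [1,5], [2,4], [2,6], [2,7], [3,5], [3,6], [4,5], [4,7], [5,6]
  2-simplices (7): [0,3,5], [0,3,6], [0,5,6], [1,3,5], [1,4,5], [2,4,7], [3,5,6]
  3-simplices (1): [0,3,5,6]

Hence C_0 ≅ Z^9, C_1 ≅ Z^15, C_2 ≅ Z^7, C_3 ≅ Z^1.

The boundary map ∂_1: C_1 → C_0 is given by ∂[p,q] = [q] − [p]. For instance
  ∂[4,5] = [5] − [4].
As a 9×15 matrix over Z this has rank 7, with invariant factors (1,1,1,1,1,1,1).

∂_2: C_2 → C_1 acts by ∂[p,q,r] = [q,r] − [p,r] + [p,q]. For instance
  ∂[0,3,6] = [3,6] − [0,6] + [0,3],
  ∂[0,5,6] = [5,6] − [0,6] + [0,5].
This gives a 15×7 integer matrix of rank 6; reducing to Smith normal form yields diagonal entries (1,1,1,1,1,1).

∂_3: C_3 → C_2 sends each 3-simplex σ to the alternating sum Σ_i (−1)^i (σ with its i-th vertex removed). For instance
  ∂[0,3,5,6] = [3,5,6] − [0,5,6] + [0,3,6] − [0,3,5].
The 7×1 boundary matrix has rank 1 and Smith normal form diag(1).

Reading off H_k = ker ∂_k / im ∂_{k+1}:

  H_0: rank C_0 − rank ∂_1 = 9 − 7 = 2, and the invariant factors of ∂_1 are all 1, so H_0 ≅ Z^2.
  H_1: rank ker ∂_1 − rank ∂_2 = (15 − 7) − 6 = 2, and the invariant factors of ∂_2 are all 1, so H_1 ≅ Z^2.
  H_2: rank ker ∂_2 − rank ∂_3 = (7 − 6) − 1 = 0, and the invariant factors of ∂_3 are all 1, so H_2 ≅ 0.
  H_3: rank ker ∂_3 − rank ∂_4 = (1 − 1) − 0 = 0, and there is no ∂_4, so H_3 ≅ 0.

H_0 = Z^2,  H_1 = Z^2,  H_2 = 0,  H_3 = 0.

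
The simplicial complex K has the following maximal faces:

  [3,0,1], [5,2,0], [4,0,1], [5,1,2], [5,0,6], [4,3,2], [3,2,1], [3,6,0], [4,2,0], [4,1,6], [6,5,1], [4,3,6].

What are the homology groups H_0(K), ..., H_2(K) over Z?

Take the total order 0 < 1 < 2 < 3 < 4 < 5 < 6 on the vertex set. Then K (dimension 2) consists of the simplices:

  0-simplices (7): [0], [1], [2], [3], [4], [5], [6]
  1-simplices (18): [0,1], [0,2], [0,3], [0,4], [0,5], [0,6], [1,2], [1,3], [1,4], [1,5], [1,6], [2,3], [2,4], [2,5], [3,4], [3,6], [4,6], [5,6]
  2-simplices (12): [0,1,3], [0,1,4], [0,2,4], [0,2,5], [0,3,6], [0,5,6], [1,2,3], [1,2,5], [1,4,6], [1,5,6], [2,3,4], [3,4,6]

giving chain groups C_0 ≅ Z^7, C_1 ≅ Z^18, C_2 ≅ Z^12.

The boundary map ∂_1: C_1 → C_0 sends each edge [p,q] (with p < q) to q − p. For instance
  ∂[5,6] = [6] − [5].
This gives a 7×18 integer matrix of rank 6; reducing to Smith normal form yields diagonal entries (1,1,1,1,1,1).

The boundary map ∂_2: C_2 → C_1 acts by ∂[p,q,r] = [q,r] − [p,r] + [p,q]. For instance
  ∂[1,4,6] = [4,6] − [1,6] + [1,4],
  ∂[0,1,4] = [1,4] − [0,4] + [0,1].
The resulting 18×12 matrix has rank 12, and its Smith normal form has invariant factors (1,1,1,1,1,1,1,1,1,1,1,2).

Reading off H_k = ker ∂_k / im ∂_{k+1}:

  H_0: rank C_0 − rank ∂_1 = 7 − 6 = 1, and the invariant factors of ∂_1 are all 1, so H_0 ≅ Z.
  H_1: rank ker ∂_1 − rank ∂_2 = (18 − 6) − 12 = 0, and ∂_2 has invariant factor 2 > 1, so H_1 ≅ Z/2Z.
  H_2: rank ker ∂_2 − rank ∂_3 = (12 − 12) − 0 = 0, and there is no ∂_3, so H_2 ≅ 0.

As a check, the Euler characteristic is 7 − 18 + 12 = 1, which agrees with 1 − 0 + 0 = 1.

H_0 ≅ Z,  H_1 ≅ Z/2Z,  H_2 = 0.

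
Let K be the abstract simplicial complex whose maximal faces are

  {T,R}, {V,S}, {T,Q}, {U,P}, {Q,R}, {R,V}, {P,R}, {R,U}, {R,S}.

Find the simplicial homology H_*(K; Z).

K has 7 vertices, 9 edges.
rank ∂_0 = 0, rank ∂_1 = 6 ⇒ b_0 = 7 − 0 − 6 = 1; all invariant factors of ∂_1 are 1 so no torsion. So H_0 = Z.
rank ∂_1 = 6, rank ∂_2 = 0 ⇒ b_1 = 9 − 6 − 0 = 3. So H_1 = Z^3.

H_0 ≅ Z,  H_1 ≅ Z^3.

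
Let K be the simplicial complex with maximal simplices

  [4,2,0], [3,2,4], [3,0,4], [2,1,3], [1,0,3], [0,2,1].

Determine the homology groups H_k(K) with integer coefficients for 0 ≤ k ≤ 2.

H_0 ≅ Z,  H_1 = 0,  H_2 ≅ Z.

Order the vertices as 0 < 1 < 2 < 3 < 4. Listing each simplex with vertices in this order, K has dimension 2 with simplices:

  0-simplices (5): [0], [1], [2], [3], [4]
  1-simplices (9): [0,1], [0,2], [0,3], [0,4], [1,2], [1,3], [2,3], [2,4], [3,4]
  2-simplices (6): [0,1,2], [0,1,3], [0,2,4], [0,3,4], [1,2,3], [2,3,4]

Hence C_0 ≅ Z^5, C_1 ≅ Z^9, C_2 ≅ Z^6.

∂_1: C_1 → C_0 sends each edge [p,q] (with p < q) to q − p.
The resulting 5×9 matrix has rank 4, and its Smith normal form has invariant factors (1,1,1,1).

∂_2: C_2 → C_1 acts by ∂[p,q,r] = [q,r] − [p,r] + [p,q]. For instance
  ∂[2,3,4] = [3,4] − [2,4] + [2,3],
  ∂[0,3,4] = [3,4] − [0,4] + [0,3].
The resulting 9×6 matrix has rank 5, and its Smith normal form has invariant factors (1,1,1,1,1).

Now H_k = ker ∂_k / im ∂_{k+1}, so:

  H_0: rank C_0 − rank ∂_1 = 5 − 4 = 1, and the invariant factors of ∂_1 are all 1, so H_0 ≅ Z.
  H_1: rank ker ∂_1 − rank ∂_2 = (9 − 4) − 5 = 0, and the invariant factors of ∂_2 are all 1, so H_1 ≅ 0.
  H_2: rank ker ∂_2 − rank ∂_3 = (6 − 5) − 0 = 1, and there is no ∂_3, so H_2 ≅ Z.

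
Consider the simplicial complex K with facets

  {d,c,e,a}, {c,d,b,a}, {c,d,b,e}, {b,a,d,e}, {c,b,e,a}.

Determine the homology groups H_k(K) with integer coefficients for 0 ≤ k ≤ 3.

H_0 = Z,  H_1 = 0,  H_2 = 0,  H_3 = Z.

Fix the vertex order a < b < c < d < e and write every simplex with vertices in increasing order. Then dim K = 3 and the simplices of K are:

  0-simplices (5): a, b, c, d, e
  1-simplices (10): ab, ac, ad, ae, bc, bd, be, cd, ce, de
  2-simplices (10): abc, abd, abe, acd, ace, ade, bcd, bce, bde, cde
  3-simplices (5): abcd, abce, abde, acde, bcde

so the chain groups are C_0 ≅ Z^5, C_1 ≅ Z^10, C_2 ≅ Z^10, C_3 ≅ Z^5.

Boundary ∂_1: C_1 → C_0 is given by ∂[p,q] = [q] − [p]. For instance
  ∂bc = c − b.
The resulting 5×10 matrix has rank 4, and its Smith normal form has invariant factors (1,1,1,1).

∂_2: C_2 → C_1 acts by ∂[p,q,r] = [q,r] − [p,r] + [p,q]. For instance
  ∂ade = de − ae + ad,
  ∂cde = de − ce + cd.
The resulting 10×10 matrix has rank 6, and its Smith normal form has invariant factors (1,1,1,1,1,1).

Boundary ∂_3: C_3 → C_2 sends each 3-simplex σ to the alternating sum Σ_i (−1)^i (σ with its i-th vertex removed). For instance
  ∂abcd = bcd − acd + abd − abc,
  ∂abce = bce − ace + abe − abc.
The 10×5 boundary matrix has rank 4 and Smith normal form diag(1,1,1,1).

From H_k ≅ ker(∂_k) / im(∂_{k+1}) we obtain:

  H_0: rank C_0 − rank ∂_1 = 5 − 4 = 1, and the invariant factors of ∂_1 are all 1, so H_0 ≅ Z.
  H_1: rank ker ∂_1 − rank ∂_2 = (10 − 4) − 6 = 0, and the invariant factors of ∂_2 are all 1, so H_1 ≅ 0.
  H_2: rank ker ∂_2 − rank ∂_3 = (10 − 6) − 4 = 0, and the invariant factors of ∂_3 are all 1, so H_2 ≅ 0.
  H_3: rank ker ∂_3 − rank ∂_4 = (5 − 4) − 0 = 1, and there is no ∂_4, so H_3 ≅ Z.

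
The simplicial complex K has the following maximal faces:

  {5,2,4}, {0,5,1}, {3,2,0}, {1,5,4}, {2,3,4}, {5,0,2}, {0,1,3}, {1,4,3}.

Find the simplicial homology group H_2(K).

Fix the vertex order 0 < 1 < 2 < 3 < 4 < 5 and write every simplex with vertices in increasing order. Then dim K = 2 and the simplices of K are:

  0-simplices (6): [0], [1], [2], [3], [4], [5]
  1-simplices (12): [0,1], [0,2], [0,3], [0,5], [1,3], [1,4], [1,5], [2,3], [2,4], [2,5], [3,4], [4,5]
  2-simplices (8): [0,1,3], [0,1,5], [0,2,3], [0,2,5], [1,3,4], [1,4,5], [2,3,4], [2,4,5]

so the chain groups are C_0 ≅ Z^6, C_1 ≅ Z^12, C_2 ≅ Z^8.

Boundary ∂_1: C_1 → C_0 sends each edge [p,q] (with p < q) to q − p. For instance
  ∂[0,1] = [1] − [0].
The 6×12 boundary matrix has rank 5 and Smith normal form diag(1,1,1,1,1).

∂_2: C_2 → C_1 maps a triangle to the signed sum of its edges. For instance
  ∂[0,1,5] = [1,5] − [0,5] + [0,1],
  ∂[0,2,3] = [2,3] − [0,3] + [0,2].
The 12×8 boundary matrix has rank 7 and Smith normal form diag(1,1,1,1,1,1,1).

Reading off H_k = ker ∂_k / im ∂_{k+1}:

  H_2: rank ker ∂_2 − rank ∂_3 = (8 − 7) − 0 = 1, and there is no ∂_3, so H_2 = Z.

H_2 ≅ Z.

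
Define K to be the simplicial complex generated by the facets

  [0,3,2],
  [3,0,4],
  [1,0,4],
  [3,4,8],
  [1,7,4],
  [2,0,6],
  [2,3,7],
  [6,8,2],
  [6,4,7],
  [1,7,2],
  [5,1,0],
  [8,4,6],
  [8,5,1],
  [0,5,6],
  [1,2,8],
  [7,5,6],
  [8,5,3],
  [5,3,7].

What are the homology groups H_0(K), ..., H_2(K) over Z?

Order the vertices as 0 < 1 < 2 < 3 < 4 < 5 < 6 < 7 < 8. Listing each simplex with vertices in this order, K has dimension 2 with simplices:

  0-simplices (9): [0], [1], [2], [3], [4], [5], [6], [7], [8]
  1-simplices (27): (27 of them)
  2-simplices (18): [0,1,4], [0,1,5], [0,2,3], [0,2,6], [0,3,4], [0,5,6], [1,2,7], [1,2,8], [1,4,7], [1,5,8], [2,3,7], [2,6,8], [3,4,8], [3,5,7], [3,5,8], [4,6,7], [4,6,8], [5,6,7]

giving chain groups C_0 ≅ Z^9, C_1 ≅ Z^27, C_2 ≅ Z^18.

Boundary ∂_1: C_1 → C_0 sends each edge [p,q] (with p < q) to q − p. For instance
  ∂[0,5] = [5] − [0].
As a 9×27 matrix over Z this has rank 8, with invariant factors (1,1,1,1,1,1,1,1).

The boundary map ∂_2: C_2 → C_1 maps a triangle to the signed sum of its edges. For instance
  ∂[1,2,8] = [2,8] − [1,8] + [1,2],
  ∂[0,1,4] = [1,4] − [0,4] + [0,1].
The 27×18 boundary matrix has rank 17 and Smith normal form diag(1,1,1,1,1,1,1,1,1,1,1,1,1,1,1,1,1).

Reading off H_k = ker ∂_k / im ∂_{k+1}:

  H_0: rank C_0 − rank ∂_1 = 9 − 8 = 1, and the invariant factors of ∂_1 are all 1, so H_0 = Z.
  H_1: rank ker ∂_1 − rank ∂_2 = (27 − 8) − 17 = 2, and the invariant factors of ∂_2 are all 1, so H_1 = Z^2.
  H_2: rank ker ∂_2 − rank ∂_3 = (18 − 17) − 0 = 1, and there is no ∂_3, so H_2 = Z.

H_0 ≅ Z,  H_1 ≅ Z^2,  H_2 ≅ Z.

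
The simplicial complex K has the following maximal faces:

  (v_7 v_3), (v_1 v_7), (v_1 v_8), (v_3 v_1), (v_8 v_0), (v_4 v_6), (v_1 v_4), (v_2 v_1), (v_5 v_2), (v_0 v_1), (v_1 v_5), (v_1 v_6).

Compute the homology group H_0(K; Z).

Order the vertices as v_0 < v_1 < v_2 < v_3 < v_4 < v_5 < v_6 < v_7 < v_8. Listing each simplex with vertices in this order, K has dimension 1 with simplices:

  0-simplices (9): [v_0], [v_1], [v_2], [v_3], [v_4], [v_5], [v_6], [v_7], [v_8]
  1-simplices (12): [v_0,v_1], [v_0,v_8], [v_1,v_2], [v_1,v_3], [v_1,v_4], [v_1,v_5], [v_1,v_6], [v_1,v_7], [v_1,v_8], [v_2,v_5], [v_3,v_7], [v_4,v_6]

so the chain groups are C_0 ≅ Z^9, C_1 ≅ Z^12.

The boundary map ∂_1: C_1 → C_0 sends each edge [p,q] (with p < q) to q − p. For instance
  ∂[v_1,v_3] = [v_3] − [v_1].
This gives a 9×12 integer matrix of rank 8; reducing to Smith normal form yields diagonal entries (1,1,1,1,1,1,1,1).

From H_k ≅ ker(∂_k) / im(∂_{k+1}) we obtain:

  H_0: rank C_0 − rank ∂_1 = 9 − 8 = 1, and the invariant factors of ∂_1 are all 1, so H_0 = Z.

H_0 ≅ Z.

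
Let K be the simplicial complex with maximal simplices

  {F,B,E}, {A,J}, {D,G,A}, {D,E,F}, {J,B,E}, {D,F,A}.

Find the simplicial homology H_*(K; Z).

H_0 ≅ Z,  H_1 ≅ Z,  H_2 = 0.

We work with the vertex ordering A < B < D < E < F < G < J. The simplices of K, each written with vertices in increasing order, are:

  0-simplices (7): A, B, D, E, F, G, J
  1-simplices (12): AD, AF, AG, AJ, BE, BF, BJ, DE, DF, DG, EF, EJ
  2-simplices (5): ADF, ADG, BEF, BEJ, DEF

so the chain groups are C_0 ≅ Z^7, C_1 ≅ Z^12, C_2 ≅ Z^5.

The boundary map ∂_1: C_1 → C_0 is given by ∂[p,q] = [q] − [p].
The resulting 7×12 matrix has rank 6, and its Smith normal form has invariant factors (1,1,1,1,1,1).

Boundary ∂_2: C_2 → C_1 maps a triangle to the signed sum of its edges. For instance
  ∂ADF = DF − AF + AD,
  ∂ADG = DG − AG + AD.
The resulting 12×5 matrix has rank 5, and its Smith normal form has invariant factors (1,1,1,1,1).

From H_k ≅ ker(∂_k) / im(∂_{k+1}) we obtain:

  H_0: rank C_0 − rank ∂_1 = 7 − 6 = 1, and the invariant factors of ∂_1 are all 1, so H_0 = Z.
  H_1: rank ker ∂_1 − rank ∂_2 = (12 − 6) − 5 = 1, and the invariant factors of ∂_2 are all 1, so H_1 = Z.
  H_2: rank ker ∂_2 − rank ∂_3 = (5 − 5) − 0 = 0, and there is no ∂_3, so H_2 = 0.

As a check, the Euler characteristic is 7 − 12 + 5 = 0, which agrees with 1 − 1 + 0 = 0.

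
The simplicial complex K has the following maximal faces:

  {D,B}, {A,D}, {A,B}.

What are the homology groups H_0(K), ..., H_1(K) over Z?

Fix the vertex order A < B < D and write every simplex with vertices in increasing order. Then dim K = 1 and the simplices of K are:

  0-simplices (3): A, B, D
  1-simplices (3): AB, AD, BD

giving chain groups C_0 ≅ Z^3, C_1 ≅ Z^3.

The boundary map ∂_1: C_1 → C_0 sends each edge [p,q] (with p < q) to q − p. For instance
  ∂AB = B − A.
The resulting 3×3 matrix has rank 2, and its Smith normal form has invariant factors (1,1).

Computing H_k = (kernel of ∂_k) / (image of ∂_{k+1}):

  H_0: rank C_0 − rank ∂_1 = 3 − 2 = 1, and the invariant factors of ∂_1 are all 1, so H_0 ≅ Z.
  H_1: rank ker ∂_1 − rank ∂_2 = (3 − 2) − 0 = 1, and there is no ∂_2, so H_1 ≅ Z.

As a check, the Euler characteristic is 3 − 3 = 0, which agrees with 1 − 1 = 0.
(K is a triangulation of the circle S^1.)

H_0 = Z,  H_1 = Z.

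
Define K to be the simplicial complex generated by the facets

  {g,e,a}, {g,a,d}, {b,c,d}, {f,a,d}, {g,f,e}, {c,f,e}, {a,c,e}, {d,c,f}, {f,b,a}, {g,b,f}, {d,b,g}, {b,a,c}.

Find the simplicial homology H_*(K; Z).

H_0 ≅ Z,  H_1 ≅ Z_2,  H_2 = 0.

Take the total order a < b < c < d < e < f < g on the vertex set. Then K (dimension 2) consists of the simplices:

  0-simplices (7): a, b, c, d, e, f, g
  1-simplices (18): ab, ac, ad, ae, af, ag, bc, bd, bf, bg, cd, ce, cf, df, dg, ef, eg, fg
  2-simplices (12): abc, abf, ace, adf, adg, aeg, bcd, bdg, bfg, cdf, cef, efg

giving chain groups C_0 ≅ Z^7, C_1 ≅ Z^18, C_2 ≅ Z^12.

Boundary ∂_1: C_1 → C_0 maps an edge to its endpoints' difference, ∂[p,q] = q − p.
The 7×18 boundary matrix has rank 6 and Smith normal form diag(1,1,1,1,1,1).

The boundary map ∂_2: C_2 → C_1 acts by ∂[p,q,r] = [q,r] − [p,r] + [p,q]. For instance
  ∂bdg = dg − bg + bd,
  ∂adg = dg − ag + ad.
The resulting 18×12 matrix has rank 12, and its Smith normal form has invariant factors (1,1,1,1,1,1,1,1,1,1,1,2).

From H_k ≅ ker(∂_k) / im(∂_{k+1}) we obtain:

  H_0: rank C_0 − rank ∂_1 = 7 − 6 = 1, and the invariant factors of ∂_1 are all 1, so H_0 ≅ Z.
  H_1: rank ker ∂_1 − rank ∂_2 = (18 − 6) − 12 = 0, and ∂_2 has invariant factor 2 > 1, so H_1 ≅ Z_2.
  H_2: rank ker ∂_2 − rank ∂_3 = (12 − 12) − 0 = 0, and there is no ∂_3, so H_2 ≅ 0.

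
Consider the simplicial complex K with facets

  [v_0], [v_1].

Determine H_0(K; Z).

Take the total order v_0 < v_1 on the vertex set. Then K (dimension 0) consists of the simplices:

  0-simplices (2): [v_0], [v_1]

so the chain groups are C_0 ≅ Z^2.

Computing H_k = (kernel of ∂_k) / (image of ∂_{k+1}):

  H_0: rank C_0 − rank ∂_1 = 2 − 0 = 2, and there is no ∂_1, so H_0 ≅ Z^2.

H_0 = Z^2.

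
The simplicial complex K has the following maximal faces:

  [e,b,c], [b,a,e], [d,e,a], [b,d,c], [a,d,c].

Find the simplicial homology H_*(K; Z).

H_0 ≅ Z,  H_1 ≅ Z,  H_2 = 0.

Fix the vertex order a < b < c < d < e and write every simplex with vertices in increasing order. Then dim K = 2 and the simplices of K are:

  0-simplices (5): a, b, c, d, e
  1-simplices (10): ab, ac, ad, ae, bc, bd, be, cd, ce, de
  2-simplices (5): abe, acd, ade, bcd, bce

giving chain groups C_0 ≅ Z^5, C_1 ≅ Z^10, C_2 ≅ Z^5.

The boundary map ∂_1: C_1 → C_0 maps an edge to its endpoints' difference, ∂[p,q] = q − p. For instance
  ∂bd = d − b.
The 5×10 boundary matrix has rank 4 and Smith normal form diag(1,1,1,1).

The boundary map ∂_2: C_2 → C_1 acts by ∂[p,q,r] = [q,r] − [p,r] + [p,q]. For instance
  ∂bce = ce − be + bc,
  ∂bcd = cd − bd + bc.
The resulting 10×5 matrix has rank 5, and its Smith normal form has invariant factors (1,1,1,1,1).

Now H_k = ker ∂_k / im ∂_{k+1}, so:

  H_0: rank C_0 − rank ∂_1 = 5 − 4 = 1, and the invariant factors of ∂_1 are all 1, so H_0 ≅ Z.
  H_1: rank ker ∂_1 − rank ∂_2 = (10 − 4) − 5 = 1, and the invariant factors of ∂_2 are all 1, so H_1 ≅ Z.
  H_2: rank ker ∂_2 − rank ∂_3 = (5 − 5) − 0 = 0, and there is no ∂_3, so H_2 ≅ 0.

As a check, the Euler characteristic is 5 − 10 + 5 = 0, which agrees with 1 − 1 + 0 = 0.
(K is a triangulation of the Möbius band.)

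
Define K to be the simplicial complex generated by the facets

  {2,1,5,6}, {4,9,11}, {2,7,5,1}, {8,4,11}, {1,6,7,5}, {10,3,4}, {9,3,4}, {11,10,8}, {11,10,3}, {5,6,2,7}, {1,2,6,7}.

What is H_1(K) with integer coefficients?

Take the total order 1 < 2 < 3 < 4 < 5 < 6 < 7 < 8 < 9 < 10 < 11 on the vertex set. Then K (dimension 3) consists of the simplices:

  0-simplices (11): [1], [2], [3], [4], [5], [6], [7], [8], [9], [10], [11]
  1-simplices (22): (22 of them)
  2-simplices (16): [1,2,5], [1,2,6], [1,2,7], [1,5,6], [1,5,7], [1,6,7], [2,5,6], [2,5,7], [2,6,7], [3,4,9], [3,4,10], [3,10,11], [4,8,11], [4,9,11], [5,6,7], [8,10,11]
  3-simplices (5): [1,2,5,6], [1,2,5,7], [1,2,6,7], [1,5,6,7], [2,5,6,7]

giving chain groups C_0 ≅ Z^11, C_1 ≅ Z^22, C_2 ≅ Z^16, C_3 ≅ Z^5.

∂_1: C_1 → C_0 is given by ∂[p,q] = [q] − [p]. For instance
  ∂[4,11] = [11] − [4].
This gives a 11×22 integer matrix of rank 9; reducing to Smith normal form yields diagonal entries (1,1,1,1,1,1,1,1,1).

∂_2: C_2 → C_1 sends each 2-simplex [p,q,r] to [q,r] − [p,r] + [p,q]. For instance
  ∂[1,2,7] = [2,7] − [1,7] + [1,2],
  ∂[8,10,11] = [10,11] − [8,11] + [8,10].
This gives a 22×16 integer matrix of rank 12; reducing to Smith normal form yields diagonal entries (1,1,1,1,1,1,1,1,1,1,1,1).

Boundary ∂_3: C_3 → C_2 sends each 3-simplex σ to the alternating sum Σ_i (−1)^i (σ with its i-th vertex removed). For instance
  ∂[1,2,5,7] = [2,5,7] − [1,5,7] + [1,2,7] − [1,2,5],
  ∂[2,5,6,7] = [5,6,7] − [2,6,7] + [2,5,7] − [2,5,6].
The 16×5 boundary matrix has rank 4 and Smith normal form diag(1,1,1,1).

Reading off H_k = ker ∂_k / im ∂_{k+1}:

  H_1: rank ker ∂_1 − rank ∂_2 = (22 − 9) − 12 = 1, and the invariant factors of ∂_2 are all 1, so H_1 ≅ Z.

H_1 ≅ Z.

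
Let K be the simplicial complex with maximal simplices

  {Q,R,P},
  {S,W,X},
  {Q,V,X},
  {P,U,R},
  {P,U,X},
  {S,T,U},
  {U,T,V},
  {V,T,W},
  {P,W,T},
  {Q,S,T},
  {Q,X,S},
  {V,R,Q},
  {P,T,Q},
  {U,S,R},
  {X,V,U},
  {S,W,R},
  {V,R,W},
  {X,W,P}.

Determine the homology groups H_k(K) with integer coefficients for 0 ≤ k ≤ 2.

H_0 ≅ Z,  H_1 ≅ Z^2,  H_2 ≅ Z.

Order the vertices as P < Q < R < S < T < U < V < W < X. Listing each simplex with vertices in this order, K has dimension 2 with simplices:

  0-simplices (9): P, Q, R, S, T, U, V, W, X
  1-simplices (27): PQ, PR, PT, PU, PW, PX, QR, QS, QT, QV, QX, RS, RU, RV, RW, ST, SU, SW, SX, TU, TV, TW, UV, UX, VW, VX, WX
  2-simplices (18): PQR, PQT, PRU, PTW, PUX, PWX, QRV, QST, QSX, QVX, RSU, RSW, RVW, STU, SWX, TUV, TVW, UVX

Hence C_0 ≅ Z^9, C_1 ≅ Z^27, C_2 ≅ Z^18.

Boundary ∂_1: C_1 → C_0 is given by ∂[p,q] = [q] − [p]. For instance
  ∂RU = U − R.
As a 9×27 matrix over Z this has rank 8, with invariant factors (1,1,1,1,1,1,1,1).

∂_2: C_2 → C_1 maps a triangle to the signed sum of its edges. For instance
  ∂STU = TU − SU + ST,
  ∂QRV = RV − QV + QR.
As a 27×18 matrix over Z this has rank 17, with invariant factors (1,1,1,1,1,1,1,1,1,1,1,1,1,1,1,1,1).

Computing H_k = (kernel of ∂_k) / (image of ∂_{k+1}):

  H_0: rank C_0 − rank ∂_1 = 9 − 8 = 1, and the invariant factors of ∂_1 are all 1, so H_0 ≅ Z.
  H_1: rank ker ∂_1 − rank ∂_2 = (27 − 8) − 17 = 2, and the invariant factors of ∂_2 are all 1, so H_1 ≅ Z^2.
  H_2: rank ker ∂_2 − rank ∂_3 = (18 − 17) − 0 = 1, and there is no ∂_3, so H_2 ≅ Z.

(K is a triangulation of the torus T^2.)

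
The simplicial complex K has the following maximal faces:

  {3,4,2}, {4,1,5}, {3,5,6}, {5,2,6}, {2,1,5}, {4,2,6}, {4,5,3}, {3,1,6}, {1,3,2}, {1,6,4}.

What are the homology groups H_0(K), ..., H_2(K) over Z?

We work with the vertex ordering 1 < 2 < 3 < 4 < 5 < 6. The simplices of K, each written with vertices in increasing order, are:

  0-simplices (6): [1], [2], [3], [4], [5], [6]
  1-simplices (15): [1,2], [1,3], [1,4], [1,5], [1,6], [2,3], [2,4], [2,5], [2,6], [3,4], [3,5], [3,6], [4,5], [4,6], [5,6]
  2-simplices (10): [1,2,3], [1,2,5], [1,3,6], [1,4,5], [1,4,6], [2,3,4], [2,4,6], [2,5,6], [3,4,5], [3,5,6]

Hence C_0 ≅ Z^6, C_1 ≅ Z^15, C_2 ≅ Z^10.

The boundary map ∂_1: C_1 → C_0 is given by ∂[p,q] = [q] − [p]. For instance
  ∂[2,3] = [3] − [2].
This gives a 6×15 integer matrix of rank 5; reducing to Smith normal form yields diagonal entries (1,1,1,1,1).

Boundary ∂_2: C_2 → C_1 maps a triangle to the signed sum of its edges. For instance
  ∂[2,4,6] = [4,6] − [2,6] + [2,4],
  ∂[2,3,4] = [3,4] − [2,4] + [2,3].
As a 15×10 matrix over Z this has rank 10, with invariant factors (1,1,1,1,1,1,1,1,1,2).

Reading off H_k = ker ∂_k / im ∂_{k+1}:

  H_0: rank C_0 − rank ∂_1 = 6 − 5 = 1, and the invariant factors of ∂_1 are all 1, so H_0 ≅ Z.
  H_1: rank ker ∂_1 − rank ∂_2 = (15 − 5) − 10 = 0, and ∂_2 has invariant factor 2 > 1, so H_1 ≅ Z_2.
  H_2: rank ker ∂_2 − rank ∂_3 = (10 − 10) − 0 = 0, and there is no ∂_3, so H_2 ≅ 0.

As a check, the Euler characteristic is 6 − 15 + 10 = 1, which agrees with 1 − 0 + 0 = 1.

H_0 = Z,  H_1 = Z_2,  H_2 = 0.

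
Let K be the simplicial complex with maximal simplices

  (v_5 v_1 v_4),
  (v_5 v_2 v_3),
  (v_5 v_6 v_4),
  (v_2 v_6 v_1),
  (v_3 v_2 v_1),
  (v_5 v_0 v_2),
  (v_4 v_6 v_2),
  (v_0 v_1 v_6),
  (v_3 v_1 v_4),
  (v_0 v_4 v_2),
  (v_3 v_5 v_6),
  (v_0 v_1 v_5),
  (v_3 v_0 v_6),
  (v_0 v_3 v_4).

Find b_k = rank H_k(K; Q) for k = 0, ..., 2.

Order the vertices as v_0 < v_1 < v_2 < v_3 < v_4 < v_5 < v_6. Listing each simplex with vertices in this order, K has dimension 2 with simplices:

  0-simplices (7): [v_0], [v_1], [v_2], [v_3], [v_4], [v_5], [v_6]
  1-simplices (21): (21 of them)
  2-simplices (14): (14 of them)

Hence C_0 ≅ Z^7, C_1 ≅ Z^21, C_2 ≅ Z^14.

Boundary ∂_1: C_1 → C_0 maps an edge to its endpoints' difference, ∂[p,q] = q − p.
This gives a 7×21 integer matrix of rank 6; reducing to Smith normal form yields diagonal entries (1,1,1,1,1,1).

Boundary ∂_2: C_2 → C_1 acts by ∂[p,q,r] = [q,r] − [p,r] + [p,q]. For instance
  ∂[v_3,v_5,v_6] = [v_5,v_6] − [v_3,v_6] + [v_3,v_5],
  ∂[v_0,v_3,v_4] = [v_3,v_4] − [v_0,v_4] + [v_0,v_3].
As a 21×14 matrix over Z this has rank 13, with invariant factors (1,1,1,1,1,1,1,1,1,1,1,1,1).

Now H_k = ker ∂_k / im ∂_{k+1}, so:

  H_0: rank C_0 − rank ∂_1 = 7 − 6 = 1, and the invariant factors of ∂_1 are all 1, so H_0 = Z.
  H_1: rank ker ∂_1 − rank ∂_2 = (21 − 6) − 13 = 2, and the invariant factors of ∂_2 are all 1, so H_1 = Z^2.
  H_2: rank ker ∂_2 − rank ∂_3 = (14 − 13) − 0 = 1, and there is no ∂_3, so H_2 = Z.

(K is a triangulation of the torus T^2.)

Hence the Betti numbers are b_0 = 1, b_1 = 2, b_2 = 1.

b_0 = 1, b_1 = 2, b_2 = 1.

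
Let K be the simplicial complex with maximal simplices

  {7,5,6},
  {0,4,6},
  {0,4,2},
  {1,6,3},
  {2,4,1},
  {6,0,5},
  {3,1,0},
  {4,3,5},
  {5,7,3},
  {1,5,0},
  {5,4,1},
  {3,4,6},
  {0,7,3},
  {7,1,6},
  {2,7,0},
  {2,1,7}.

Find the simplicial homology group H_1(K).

Order the vertices as 0 < 1 < 2 < 3 < 4 < 5 < 6 < 7. Listing each simplex with vertices in this order, K has dimension 2 with simplices:

  0-simplices (8): [0], [1], [2], [3], [4], [5], [6], [7]
  1-simplices (24): (24 of them)
  2-simplices (16): [0,1,3], [0,1,5], [0,2,4], [0,2,7], [0,3,7], [0,4,6], [0,5,6], [1,2,4], [1,2,7], [1,3,6], [1,4,5], [1,6,7], [3,4,5], [3,4,6], [3,5,7], [5,6,7]

so the chain groups are C_0 ≅ Z^8, C_1 ≅ Z^24, C_2 ≅ Z^16.

Boundary ∂_1: C_1 → C_0 is given by ∂[p,q] = [q] − [p].
The resulting 8×24 matrix has rank 7, and its Smith normal form has invariant factors (1,1,1,1,1,1,1).

∂_2: C_2 → C_1 acts by ∂[p,q,r] = [q,r] − [p,r] + [p,q]. For instance
  ∂[3,4,6] = [4,6] − [3,6] + [3,4],
  ∂[1,4,5] = [4,5] − [1,5] + [1,4].
This gives a 24×16 integer matrix of rank 15; reducing to Smith normal form yields diagonal entries (1,1,1,1,1,1,1,1,1,1,1,1,1,1,1).

From H_k ≅ ker(∂_k) / im(∂_{k+1}) we obtain:

  H_1: rank ker ∂_1 − rank ∂_2 = (24 − 7) − 15 = 2, and the invariant factors of ∂_2 are all 1, so H_1 = Z^2.

(K is a triangulation of the torus T^2.)

H_1 = Z^2.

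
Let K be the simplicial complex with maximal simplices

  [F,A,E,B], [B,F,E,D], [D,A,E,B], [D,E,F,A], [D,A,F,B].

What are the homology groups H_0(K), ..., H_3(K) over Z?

H_0 ≅ Z,  H_1 = 0,  H_2 = 0,  H_3 ≅ Z.

Order the vertices as A < B < D < E < F. Listing each simplex with vertices in this order, K has dimension 3 with simplices:

  0-simplices (5): A, B, D, E, F
  1-simplices (10): AB, AD, AE, AF, BD, BE, BF, DE, DF, EF
  2-simplices (10): ABD, ABE, ABF, ADE, ADF, AEF, BDE, BDF, BEF, DEF
  3-simplices (5): ABDE, ABDF, ABEF, ADEF, BDEF

giving chain groups C_0 ≅ Z^5, C_1 ≅ Z^10, C_2 ≅ Z^10, C_3 ≅ Z^5.

∂_1: C_1 → C_0 sends each edge [p,q] (with p < q) to q − p. For instance
  ∂EF = F − E.
As a 5×10 matrix over Z this has rank 4, with invariant factors (1,1,1,1).

Boundary ∂_2: C_2 → C_1 maps a triangle to the signed sum of its edges. For instance
  ∂AEF = EF − AF + AE,
  ∂ABE = BE − AE + AB.
As a 10×10 matrix over Z this has rank 6, with invariant factors (1,1,1,1,1,1).

∂_3: C_3 → C_2 sends each 3-simplex σ to the alternating sum Σ_i (−1)^i (σ with its i-th vertex removed). For instance
  ∂ABEF = BEF − AEF + ABF − ABE,
  ∂ABDE = BDE − ADE + ABE − ABD.
As a 10×5 matrix over Z this has rank 4, with invariant factors (1,1,1,1).

Computing H_k = (kernel of ∂_k) / (image of ∂_{k+1}):

  H_0: rank C_0 − rank ∂_1 = 5 − 4 = 1, and the invariant factors of ∂_1 are all 1, so H_0 = Z.
  H_1: rank ker ∂_1 − rank ∂_2 = (10 − 4) − 6 = 0, and the invariant factors of ∂_2 are all 1, so H_1 = 0.
  H_2: rank ker ∂_2 − rank ∂_3 = (10 − 6) − 4 = 0, and the invariant factors of ∂_3 are all 1, so H_2 = 0.
  H_3: rank ker ∂_3 − rank ∂_4 = (5 − 4) − 0 = 1, and there is no ∂_4, so H_3 = Z.

(K is a triangulation of the 3-sphere S^3.)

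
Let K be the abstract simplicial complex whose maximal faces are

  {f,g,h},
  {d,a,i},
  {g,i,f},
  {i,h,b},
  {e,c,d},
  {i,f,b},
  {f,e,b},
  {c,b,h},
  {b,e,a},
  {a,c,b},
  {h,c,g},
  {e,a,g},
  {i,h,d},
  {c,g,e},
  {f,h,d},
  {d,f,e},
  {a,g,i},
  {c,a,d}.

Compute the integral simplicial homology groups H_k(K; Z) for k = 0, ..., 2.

H_0 = Z,  H_1 = Z ⊕ Z_2,  H_2 = 0.

Fix the vertex order a < b < c < d < e < f < g < h < i and write every simplex with vertices in increasing order. Then dim K = 2 and the simplices of K are:

  0-simplices (9): a, b, c, d, e, f, g, h, i
  1-simplices (27): ab, ac, ad, ae, ag, ai, bc, be, bf, bh, bi, cd, ce, cg, ch, de, df, dh, di, ef, eg, fg, fh, fi, gh, gi, hi
  2-simplices (18): abc, abe, acd, adi, aeg, agi, bch, bef, bfi, bhi, cde, ceg, cgh, def, dfh, dhi, fgh, fgi

Hence C_0 ≅ Z^9, C_1 ≅ Z^27, C_2 ≅ Z^18.

∂_1: C_1 → C_0 is given by ∂[p,q] = [q] − [p]. For instance
  ∂de = e − d.
This gives a 9×27 integer matrix of rank 8; reducing to Smith normal form yields diagonal entries (1,1,1,1,1,1,1,1).

The boundary map ∂_2: C_2 → C_1 maps a triangle to the signed sum of its edges. For instance
  ∂fgi = gi − fi + fg,
  ∂bhi = hi − bi + bh.
The 27×18 boundary matrix has rank 18 and Smith normal form diag(1,1,1,1,1,1,1,1,1,1,1,1,1,1,1,1,1,2).

Computing H_k = (kernel of ∂_k) / (image of ∂_{k+1}):

  H_0: rank C_0 − rank ∂_1 = 9 − 8 = 1, and the invariant factors of ∂_1 are all 1, so H_0 = Z.
  H_1: rank ker ∂_1 − rank ∂_2 = (27 − 8) − 18 = 1, and ∂_2 has invariant factor 2 > 1, so H_1 = Z ⊕ Z_2.
  H_2: rank ker ∂_2 − rank ∂_3 = (18 − 18) − 0 = 0, and there is no ∂_3, so H_2 = 0.

As a check, the Euler characteristic is 9 − 27 + 18 = 0, which agrees with 1 − 1 + 0 = 0.
(K is a triangulation of the Klein bottle.)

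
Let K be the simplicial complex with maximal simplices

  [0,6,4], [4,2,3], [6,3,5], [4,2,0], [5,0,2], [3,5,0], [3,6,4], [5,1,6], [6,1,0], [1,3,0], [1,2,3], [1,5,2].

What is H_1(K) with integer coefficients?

K has 7 vertices, 18 edges, 12 triangles.
rank ∂_1 = 6, rank ∂_2 = 12 ⇒ b_1 = 18 − 6 − 12 = 0; ∂_2 has invariant factor(s) [2] giving torsion. So H_1 ≅ Z/2.

H_1 = Z/2.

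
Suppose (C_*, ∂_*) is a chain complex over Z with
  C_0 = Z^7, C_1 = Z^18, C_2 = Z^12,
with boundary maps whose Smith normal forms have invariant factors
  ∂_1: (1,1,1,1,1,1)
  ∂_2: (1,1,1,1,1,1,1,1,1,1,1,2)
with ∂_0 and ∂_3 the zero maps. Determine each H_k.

H_0 = Z,  H_1 = Z/2Z,  H_2 = 0.

H_0: b_0 = 7 − 0 − 6 = 1; torsion from ∂_1 factors > 1: none. So H_0 = Z.
H_1: b_1 = 18 − 6 − 12 = 0; torsion from ∂_2 factors > 1: [2]. So H_1 = Z/2Z.
H_2: b_2 = 12 − 12 − 0 = 0; torsion from ∂_3 factors > 1: none. So H_2 = 0.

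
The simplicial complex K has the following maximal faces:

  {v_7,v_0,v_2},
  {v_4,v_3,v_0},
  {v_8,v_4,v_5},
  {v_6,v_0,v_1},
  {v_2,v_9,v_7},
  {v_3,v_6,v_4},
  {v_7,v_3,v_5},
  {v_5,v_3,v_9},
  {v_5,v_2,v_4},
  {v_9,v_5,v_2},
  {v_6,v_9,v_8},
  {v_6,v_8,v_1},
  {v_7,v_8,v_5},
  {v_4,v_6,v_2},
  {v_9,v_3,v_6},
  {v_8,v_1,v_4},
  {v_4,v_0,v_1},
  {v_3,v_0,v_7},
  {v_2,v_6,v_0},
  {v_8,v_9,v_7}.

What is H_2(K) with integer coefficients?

We work with the vertex ordering v_0 < v_1 < v_2 < v_3 < v_4 < v_5 < v_6 < v_7 < v_8 < v_9. The simplices of K, each written with vertices in increasing order, are:

  0-simplices (10): [v_0], [v_1], [v_2], [v_3], [v_4], [v_5], [v_6], [v_7], [v_8], [v_9]
  1-simplices (30): (30 of them)
  2-simplices (20): (20 of them)

giving chain groups C_0 ≅ Z^10, C_1 ≅ Z^30, C_2 ≅ Z^20.

∂_1: C_1 → C_0 is given by ∂[p,q] = [q] − [p].
The 10×30 boundary matrix has rank 9 and Smith normal form diag(1,1,1,1,1,1,1,1,1).

∂_2: C_2 → C_1 sends each 2-simplex [p,q,r] to [q,r] − [p,r] + [p,q]. For instance
  ∂[v_2,v_5,v_9] = [v_5,v_9] − [v_2,v_9] + [v_2,v_5],
  ∂[v_2,v_4,v_5] = [v_4,v_5] − [v_2,v_5] + [v_2,v_4].
This gives a 30×20 integer matrix of rank 20; reducing to Smith normal form yields diagonal entries (1,1,1,1,1,1,1,1,1,1,1,1,1,1,1,1,1,1,1,2).

From H_k ≅ ker(∂_k) / im(∂_{k+1}) we obtain:

  H_2: rank ker ∂_2 − rank ∂_3 = (20 − 20) − 0 = 0, and there is no ∂_3, so H_2 ≅ 0.

H_2 ≅ 0.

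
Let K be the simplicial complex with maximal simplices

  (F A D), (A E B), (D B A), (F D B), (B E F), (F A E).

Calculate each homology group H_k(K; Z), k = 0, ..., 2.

H_0 = Z,  H_1 = 0,  H_2 = Z.

Fix the vertex order A < B < D < E < F and write every simplex with vertices in increasing order. Then dim K = 2 and the simplices of K are:

  0-simplices (5): A, B, D, E, F
  1-simplices (9): AB, AD, AE, AF, BD, BE, BF, DF, EF
  2-simplices (6): ABD, ABE, ADF, AEF, BDF, BEF

so the chain groups are C_0 ≅ Z^5, C_1 ≅ Z^9, C_2 ≅ Z^6.

The boundary map ∂_1: C_1 → C_0 sends each edge [p,q] (with p < q) to q − p. For instance
  ∂DF = F − D.
This gives a 5×9 integer matrix of rank 4; reducing to Smith normal form yields diagonal entries (1,1,1,1).

The boundary map ∂_2: C_2 → C_1 sends each 2-simplex [p,q,r] to [q,r] − [p,r] + [p,q]. For instance
  ∂ABE = BE − AE + AB,
  ∂ADF = DF − AF + AD.
As a 9×6 matrix over Z this has rank 5, with invariant factors (1,1,1,1,1).

Now H_k = ker ∂_k / im ∂_{k+1}, so:

  H_0: rank C_0 − rank ∂_1 = 5 − 4 = 1, and the invariant factors of ∂_1 are all 1, so H_0 ≅ Z.
  H_1: rank ker ∂_1 − rank ∂_2 = (9 − 4) − 5 = 0, and the invariant factors of ∂_2 are all 1, so H_1 ≅ 0.
  H_2: rank ker ∂_2 − rank ∂_3 = (6 − 5) − 0 = 1, and there is no ∂_3, so H_2 ≅ Z.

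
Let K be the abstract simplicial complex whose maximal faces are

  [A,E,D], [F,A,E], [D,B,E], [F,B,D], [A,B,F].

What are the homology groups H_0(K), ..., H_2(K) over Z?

H_0 ≅ Z,  H_1 ≅ Z,  H_2 = 0.

K has 5 vertices, 10 edges, 5 triangles.
rank ∂_0 = 0, rank ∂_1 = 4 ⇒ b_0 = 5 − 0 − 4 = 1; all invariant factors of ∂_1 are 1 so no torsion. So H_0 = Z.
rank ∂_1 = 4, rank ∂_2 = 5 ⇒ b_1 = 10 − 4 − 5 = 1; all invariant factors of ∂_2 are 1 so no torsion. So H_1 = Z.
rank ∂_2 = 5, rank ∂_3 = 0 ⇒ b_2 = 5 − 5 − 0 = 0. So H_2 = 0.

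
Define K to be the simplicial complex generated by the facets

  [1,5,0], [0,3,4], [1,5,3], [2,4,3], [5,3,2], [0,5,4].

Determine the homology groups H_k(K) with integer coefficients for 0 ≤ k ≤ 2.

H_0 ≅ Z,  H_1 ≅ Z,  H_2 = 0.

Fix the vertex order 0 < 1 < 2 < 3 < 4 < 5 and write every simplex with vertices in increasing order. Then dim K = 2 and the simplices of K are:

  0-simplices (6): [0], [1], [2], [3], [4], [5]
  1-simplices (12): [0,1], [0,3], [0,4], [0,5], [1,3], [1,5], [2,3], [2,4], [2,5], [3,4], [3,5], [4,5]
  2-simplices (6): [0,1,5], [0,3,4], [0,4,5], [1,3,5], [2,3,4], [2,3,5]

so the chain groups are C_0 ≅ Z^6, C_1 ≅ Z^12, C_2 ≅ Z^6.

The boundary map ∂_1: C_1 → C_0 maps an edge to its endpoints' difference, ∂[p,q] = q − p. For instance
  ∂[2,4] = [4] − [2].
The 6×12 boundary matrix has rank 5 and Smith normal form diag(1,1,1,1,1).

Boundary ∂_2: C_2 → C_1 acts by ∂[p,q,r] = [q,r] − [p,r] + [p,q]. For instance
  ∂[1,3,5] = [3,5] − [1,5] + [1,3],
  ∂[2,3,4] = [3,4] − [2,4] + [2,3].
This gives a 12×6 integer matrix of rank 6; reducing to Smith normal form yields diagonal entries (1,1,1,1,1,1).

Now H_k = ker ∂_k / im ∂_{k+1}, so:

  H_0: rank C_0 − rank ∂_1 = 6 − 5 = 1, and the invariant factors of ∂_1 are all 1, so H_0 ≅ Z.
  H_1: rank ker ∂_1 − rank ∂_2 = (12 − 5) − 6 = 1, and the invariant factors of ∂_2 are all 1, so H_1 ≅ Z.
  H_2: rank ker ∂_2 − rank ∂_3 = (6 − 6) − 0 = 0, and there is no ∂_3, so H_2 ≅ 0.

As a check, the Euler characteristic is 6 − 12 + 6 = 0, which agrees with 1 − 1 + 0 = 0.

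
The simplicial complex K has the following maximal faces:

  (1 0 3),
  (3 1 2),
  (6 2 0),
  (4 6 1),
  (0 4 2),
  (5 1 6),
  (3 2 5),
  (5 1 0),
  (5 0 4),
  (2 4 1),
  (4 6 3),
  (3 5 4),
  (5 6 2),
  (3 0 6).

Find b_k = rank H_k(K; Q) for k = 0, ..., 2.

Order the vertices as 0 < 1 < 2 < 3 < 4 < 5 < 6. Listing each simplex with vertices in this order, K has dimension 2 with simplices:

  0-simplices (7): [0], [1], [2], [3], [4], [5], [6]
  1-simplices (21): [0,1], [0,2], [0,3], [0,4], [0,5], [0,6], [1,2], [1,3], [1,4], [1,5], [1,6], [2,3], [2,4], [2,5], [2,6], [3,4], [3,5], [3,6], [4,5], [4,6], [5,6]
  2-simplices (14): [0,1,3], [0,1,5], [0,2,4], [0,2,6], [0,3,6], [0,4,5], [1,2,3], [1,2,4], [1,4,6], [1,5,6], [2,3,5], [2,5,6], [3,4,5], [3,4,6]

so the chain groups are C_0 ≅ Z^7, C_1 ≅ Z^21, C_2 ≅ Z^14.

∂_1: C_1 → C_0 sends each edge [p,q] (with p < q) to q − p. For instance
  ∂[0,1] = [1] − [0].
The 7×21 boundary matrix has rank 6 and Smith normal form diag(1,1,1,1,1,1).

The boundary map ∂_2: C_2 → C_1 maps a triangle to the signed sum of its edges. For instance
  ∂[0,3,6] = [3,6] − [0,6] + [0,3],
  ∂[0,1,3] = [1,3] − [0,3] + [0,1].
As a 21×14 matrix over Z this has rank 13, with invariant factors (1,1,1,1,1,1,1,1,1,1,1,1,1).

Reading off H_k = ker ∂_k / im ∂_{k+1}:

  H_0: rank C_0 − rank ∂_1 = 7 − 6 = 1, and the invariant factors of ∂_1 are all 1, so H_0 = Z.
  H_1: rank ker ∂_1 − rank ∂_2 = (21 − 6) − 13 = 2, and the invariant factors of ∂_2 are all 1, so H_1 = Z^2.
  H_2: rank ker ∂_2 − rank ∂_3 = (14 − 13) − 0 = 1, and there is no ∂_3, so H_2 = Z.

Hence the Betti numbers are b_0 = 1, b_1 = 2, b_2 = 1.

b_0 = 1, b_1 = 2, b_2 = 1.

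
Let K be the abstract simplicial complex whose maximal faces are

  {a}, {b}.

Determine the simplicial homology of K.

H_0 = Z^2.

K has 2 vertices.
rank ∂_0 = 0, rank ∂_1 = 0 ⇒ b_0 = 2 − 0 − 0 = 2. So H_0 ≅ Z^2.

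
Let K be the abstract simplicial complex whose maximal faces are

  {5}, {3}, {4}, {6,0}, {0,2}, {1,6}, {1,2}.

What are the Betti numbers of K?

b_0 = 4, b_1 = 1.

Take the total order 0 < 1 < 2 < 3 < 4 < 5 < 6 on the vertex set. Then K (dimension 1) consists of the simplices:

  0-simplices (7): [0], [1], [2], [3], [4], [5], [6]
  1-simplices (4): [0,2], [0,6], [1,2], [1,6]

giving chain groups C_0 ≅ Z^7, C_1 ≅ Z^4.

∂_1: C_1 → C_0 sends each edge [p,q] (with p < q) to q − p. For instance
  ∂[0,2] = [2] − [0].
This gives a 7×4 integer matrix of rank 3; reducing to Smith normal form yields diagonal entries (1,1,1).

Reading off H_k = ker ∂_k / im ∂_{k+1}:

  H_0: rank C_0 − rank ∂_1 = 7 − 3 = 4, and the invariant factors of ∂_1 are all 1, so H_0 = Z^4.
  H_1: rank ker ∂_1 − rank ∂_2 = (4 − 3) − 0 = 1, and there is no ∂_2, so H_1 = Z.

Hence the Betti numbers are b_0 = 4, b_1 = 1.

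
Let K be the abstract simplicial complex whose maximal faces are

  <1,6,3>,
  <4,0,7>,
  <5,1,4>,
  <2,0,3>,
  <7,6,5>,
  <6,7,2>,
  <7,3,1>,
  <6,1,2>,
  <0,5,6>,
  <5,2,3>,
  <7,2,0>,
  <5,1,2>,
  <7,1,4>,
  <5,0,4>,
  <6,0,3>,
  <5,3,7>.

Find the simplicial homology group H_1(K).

H_1 = Z^2.

Order the vertices as 0 < 1 < 2 < 3 < 4 < 5 < 6 < 7. Listing each simplex with vertices in this order, K has dimension 2 with simplices:

  0-simplices (8): [0], [1], [2], [3], [4], [5], [6], [7]
  1-simplices (24): (24 of them)
  2-simplices (16): [0,2,3], [0,2,7], [0,3,6], [0,4,5], [0,4,7], [0,5,6], [1,2,5], [1,2,6], [1,3,6], [1,3,7], [1,4,5], [1,4,7], [2,3,5], [2,6,7], [3,5,7], [5,6,7]

so the chain groups are C_0 ≅ Z^8, C_1 ≅ Z^24, C_2 ≅ Z^16.

The boundary map ∂_1: C_1 → C_0 sends each edge [p,q] (with p < q) to q − p. For instance
  ∂[0,2] = [2] − [0].
As a 8×24 matrix over Z this has rank 7, with invariant factors (1,1,1,1,1,1,1).

∂_2: C_2 → C_1 sends each 2-simplex [p,q,r] to [q,r] − [p,r] + [p,q]. For instance
  ∂[2,6,7] = [6,7] − [2,7] + [2,6],
  ∂[0,3,6] = [3,6] − [0,6] + [0,3].
The 24×16 boundary matrix has rank 15 and Smith normal form diag(1,1,1,1,1,1,1,1,1,1,1,1,1,1,1).

Computing H_k = (kernel of ∂_k) / (image of ∂_{k+1}):

  H_1: rank ker ∂_1 − rank ∂_2 = (24 − 7) − 15 = 2, and the invariant factors of ∂_2 are all 1, so H_1 ≅ Z^2.

(K is a triangulation of the torus T^2.)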